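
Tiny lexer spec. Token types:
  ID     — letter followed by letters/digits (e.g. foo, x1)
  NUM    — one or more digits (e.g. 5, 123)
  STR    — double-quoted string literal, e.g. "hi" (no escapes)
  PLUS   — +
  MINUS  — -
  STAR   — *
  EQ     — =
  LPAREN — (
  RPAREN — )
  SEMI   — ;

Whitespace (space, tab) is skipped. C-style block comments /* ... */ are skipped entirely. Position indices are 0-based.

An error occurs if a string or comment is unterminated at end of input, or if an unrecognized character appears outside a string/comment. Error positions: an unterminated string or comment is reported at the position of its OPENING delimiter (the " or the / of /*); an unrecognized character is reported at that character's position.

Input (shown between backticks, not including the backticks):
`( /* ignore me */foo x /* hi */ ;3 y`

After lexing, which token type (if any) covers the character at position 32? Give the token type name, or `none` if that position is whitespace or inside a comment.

Answer: SEMI

Derivation:
pos=0: emit LPAREN '('
pos=2: enter COMMENT mode (saw '/*')
exit COMMENT mode (now at pos=17)
pos=17: emit ID 'foo' (now at pos=20)
pos=21: emit ID 'x' (now at pos=22)
pos=23: enter COMMENT mode (saw '/*')
exit COMMENT mode (now at pos=31)
pos=32: emit SEMI ';'
pos=33: emit NUM '3' (now at pos=34)
pos=35: emit ID 'y' (now at pos=36)
DONE. 6 tokens: [LPAREN, ID, ID, SEMI, NUM, ID]
Position 32: char is ';' -> SEMI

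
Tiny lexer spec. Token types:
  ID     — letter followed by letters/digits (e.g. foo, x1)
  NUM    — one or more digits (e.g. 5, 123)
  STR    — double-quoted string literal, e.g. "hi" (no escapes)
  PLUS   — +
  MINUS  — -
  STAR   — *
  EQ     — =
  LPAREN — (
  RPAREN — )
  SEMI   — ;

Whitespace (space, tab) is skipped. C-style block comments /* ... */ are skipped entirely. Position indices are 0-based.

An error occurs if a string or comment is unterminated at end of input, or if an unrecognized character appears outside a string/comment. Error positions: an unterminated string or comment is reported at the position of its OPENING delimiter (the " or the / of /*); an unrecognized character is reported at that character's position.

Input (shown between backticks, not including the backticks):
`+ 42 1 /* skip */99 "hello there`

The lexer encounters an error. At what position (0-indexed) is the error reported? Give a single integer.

pos=0: emit PLUS '+'
pos=2: emit NUM '42' (now at pos=4)
pos=5: emit NUM '1' (now at pos=6)
pos=7: enter COMMENT mode (saw '/*')
exit COMMENT mode (now at pos=17)
pos=17: emit NUM '99' (now at pos=19)
pos=20: enter STRING mode
pos=20: ERROR — unterminated string

Answer: 20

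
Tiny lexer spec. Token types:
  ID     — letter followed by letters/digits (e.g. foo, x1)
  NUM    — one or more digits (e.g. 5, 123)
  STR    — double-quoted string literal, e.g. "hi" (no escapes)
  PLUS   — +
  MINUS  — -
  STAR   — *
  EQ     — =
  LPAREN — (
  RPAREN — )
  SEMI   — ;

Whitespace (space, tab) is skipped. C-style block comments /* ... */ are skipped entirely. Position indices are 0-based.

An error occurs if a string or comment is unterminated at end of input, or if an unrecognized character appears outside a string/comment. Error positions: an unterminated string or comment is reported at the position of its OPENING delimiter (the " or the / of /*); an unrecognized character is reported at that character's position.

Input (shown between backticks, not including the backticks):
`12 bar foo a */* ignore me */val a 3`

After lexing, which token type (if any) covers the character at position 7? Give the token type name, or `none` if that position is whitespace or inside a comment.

pos=0: emit NUM '12' (now at pos=2)
pos=3: emit ID 'bar' (now at pos=6)
pos=7: emit ID 'foo' (now at pos=10)
pos=11: emit ID 'a' (now at pos=12)
pos=13: emit STAR '*'
pos=14: enter COMMENT mode (saw '/*')
exit COMMENT mode (now at pos=29)
pos=29: emit ID 'val' (now at pos=32)
pos=33: emit ID 'a' (now at pos=34)
pos=35: emit NUM '3' (now at pos=36)
DONE. 8 tokens: [NUM, ID, ID, ID, STAR, ID, ID, NUM]
Position 7: char is 'f' -> ID

Answer: ID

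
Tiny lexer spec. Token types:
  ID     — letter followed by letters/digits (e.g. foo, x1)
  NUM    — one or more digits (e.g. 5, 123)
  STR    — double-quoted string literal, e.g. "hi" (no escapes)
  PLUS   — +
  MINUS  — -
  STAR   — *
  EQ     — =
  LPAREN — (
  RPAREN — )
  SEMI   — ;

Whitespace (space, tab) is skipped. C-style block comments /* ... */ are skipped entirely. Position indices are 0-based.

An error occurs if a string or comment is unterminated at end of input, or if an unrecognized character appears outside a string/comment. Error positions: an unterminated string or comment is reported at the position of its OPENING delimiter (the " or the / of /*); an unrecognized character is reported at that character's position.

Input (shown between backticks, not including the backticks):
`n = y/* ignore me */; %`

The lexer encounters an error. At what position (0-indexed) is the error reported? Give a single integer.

Answer: 22

Derivation:
pos=0: emit ID 'n' (now at pos=1)
pos=2: emit EQ '='
pos=4: emit ID 'y' (now at pos=5)
pos=5: enter COMMENT mode (saw '/*')
exit COMMENT mode (now at pos=20)
pos=20: emit SEMI ';'
pos=22: ERROR — unrecognized char '%'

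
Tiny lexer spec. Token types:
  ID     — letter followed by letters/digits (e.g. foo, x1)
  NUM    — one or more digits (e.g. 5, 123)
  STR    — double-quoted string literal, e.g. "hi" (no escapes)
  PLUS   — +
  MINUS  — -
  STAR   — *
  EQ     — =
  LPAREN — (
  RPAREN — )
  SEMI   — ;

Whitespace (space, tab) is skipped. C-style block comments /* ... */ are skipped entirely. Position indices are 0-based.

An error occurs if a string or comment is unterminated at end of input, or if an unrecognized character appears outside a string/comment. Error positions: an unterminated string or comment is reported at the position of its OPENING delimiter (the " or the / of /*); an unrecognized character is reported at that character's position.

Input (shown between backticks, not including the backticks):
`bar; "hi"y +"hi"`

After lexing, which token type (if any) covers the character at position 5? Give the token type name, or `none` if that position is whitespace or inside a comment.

pos=0: emit ID 'bar' (now at pos=3)
pos=3: emit SEMI ';'
pos=5: enter STRING mode
pos=5: emit STR "hi" (now at pos=9)
pos=9: emit ID 'y' (now at pos=10)
pos=11: emit PLUS '+'
pos=12: enter STRING mode
pos=12: emit STR "hi" (now at pos=16)
DONE. 6 tokens: [ID, SEMI, STR, ID, PLUS, STR]
Position 5: char is '"' -> STR

Answer: STR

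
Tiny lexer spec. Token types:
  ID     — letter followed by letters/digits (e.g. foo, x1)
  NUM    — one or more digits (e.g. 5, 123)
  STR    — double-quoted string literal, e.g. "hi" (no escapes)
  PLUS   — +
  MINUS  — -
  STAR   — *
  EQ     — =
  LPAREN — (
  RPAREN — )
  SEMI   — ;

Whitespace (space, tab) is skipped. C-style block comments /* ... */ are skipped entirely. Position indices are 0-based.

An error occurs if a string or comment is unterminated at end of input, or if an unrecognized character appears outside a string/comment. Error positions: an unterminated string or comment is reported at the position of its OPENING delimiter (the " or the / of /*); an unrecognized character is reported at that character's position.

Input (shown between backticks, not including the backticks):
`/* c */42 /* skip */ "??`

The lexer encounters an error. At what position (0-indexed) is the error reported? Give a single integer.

Answer: 21

Derivation:
pos=0: enter COMMENT mode (saw '/*')
exit COMMENT mode (now at pos=7)
pos=7: emit NUM '42' (now at pos=9)
pos=10: enter COMMENT mode (saw '/*')
exit COMMENT mode (now at pos=20)
pos=21: enter STRING mode
pos=21: ERROR — unterminated string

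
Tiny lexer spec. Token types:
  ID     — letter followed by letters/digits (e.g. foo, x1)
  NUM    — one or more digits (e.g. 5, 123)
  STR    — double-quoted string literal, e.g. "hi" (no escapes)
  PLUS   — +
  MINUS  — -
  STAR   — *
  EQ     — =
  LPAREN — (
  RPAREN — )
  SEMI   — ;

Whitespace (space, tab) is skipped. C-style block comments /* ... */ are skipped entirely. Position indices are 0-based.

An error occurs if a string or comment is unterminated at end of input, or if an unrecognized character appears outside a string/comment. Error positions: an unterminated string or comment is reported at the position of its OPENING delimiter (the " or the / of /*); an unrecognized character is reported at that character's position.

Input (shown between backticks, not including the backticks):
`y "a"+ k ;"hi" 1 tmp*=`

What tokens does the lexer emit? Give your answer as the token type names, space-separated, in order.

Answer: ID STR PLUS ID SEMI STR NUM ID STAR EQ

Derivation:
pos=0: emit ID 'y' (now at pos=1)
pos=2: enter STRING mode
pos=2: emit STR "a" (now at pos=5)
pos=5: emit PLUS '+'
pos=7: emit ID 'k' (now at pos=8)
pos=9: emit SEMI ';'
pos=10: enter STRING mode
pos=10: emit STR "hi" (now at pos=14)
pos=15: emit NUM '1' (now at pos=16)
pos=17: emit ID 'tmp' (now at pos=20)
pos=20: emit STAR '*'
pos=21: emit EQ '='
DONE. 10 tokens: [ID, STR, PLUS, ID, SEMI, STR, NUM, ID, STAR, EQ]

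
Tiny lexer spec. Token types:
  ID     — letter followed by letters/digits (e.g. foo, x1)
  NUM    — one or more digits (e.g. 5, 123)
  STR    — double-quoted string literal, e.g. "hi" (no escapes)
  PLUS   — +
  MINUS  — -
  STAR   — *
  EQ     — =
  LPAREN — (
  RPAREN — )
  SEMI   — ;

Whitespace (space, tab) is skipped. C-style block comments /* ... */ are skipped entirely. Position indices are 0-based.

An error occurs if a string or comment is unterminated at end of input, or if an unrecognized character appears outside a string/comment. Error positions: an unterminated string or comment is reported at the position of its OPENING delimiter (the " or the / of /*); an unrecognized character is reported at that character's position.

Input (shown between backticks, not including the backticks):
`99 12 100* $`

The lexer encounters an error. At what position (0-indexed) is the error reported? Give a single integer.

pos=0: emit NUM '99' (now at pos=2)
pos=3: emit NUM '12' (now at pos=5)
pos=6: emit NUM '100' (now at pos=9)
pos=9: emit STAR '*'
pos=11: ERROR — unrecognized char '$'

Answer: 11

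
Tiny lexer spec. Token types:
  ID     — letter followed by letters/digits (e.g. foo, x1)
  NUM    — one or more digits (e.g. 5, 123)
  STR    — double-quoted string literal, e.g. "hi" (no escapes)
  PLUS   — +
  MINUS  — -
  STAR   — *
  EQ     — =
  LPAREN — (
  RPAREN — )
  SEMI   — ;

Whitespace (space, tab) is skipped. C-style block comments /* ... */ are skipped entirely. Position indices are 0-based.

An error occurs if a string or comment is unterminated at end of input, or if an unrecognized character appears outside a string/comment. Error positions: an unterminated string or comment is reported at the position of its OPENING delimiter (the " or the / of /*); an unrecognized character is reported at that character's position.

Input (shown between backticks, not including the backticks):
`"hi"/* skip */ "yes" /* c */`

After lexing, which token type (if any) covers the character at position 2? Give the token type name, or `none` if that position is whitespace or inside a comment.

pos=0: enter STRING mode
pos=0: emit STR "hi" (now at pos=4)
pos=4: enter COMMENT mode (saw '/*')
exit COMMENT mode (now at pos=14)
pos=15: enter STRING mode
pos=15: emit STR "yes" (now at pos=20)
pos=21: enter COMMENT mode (saw '/*')
exit COMMENT mode (now at pos=28)
DONE. 2 tokens: [STR, STR]
Position 2: char is 'i' -> STR

Answer: STR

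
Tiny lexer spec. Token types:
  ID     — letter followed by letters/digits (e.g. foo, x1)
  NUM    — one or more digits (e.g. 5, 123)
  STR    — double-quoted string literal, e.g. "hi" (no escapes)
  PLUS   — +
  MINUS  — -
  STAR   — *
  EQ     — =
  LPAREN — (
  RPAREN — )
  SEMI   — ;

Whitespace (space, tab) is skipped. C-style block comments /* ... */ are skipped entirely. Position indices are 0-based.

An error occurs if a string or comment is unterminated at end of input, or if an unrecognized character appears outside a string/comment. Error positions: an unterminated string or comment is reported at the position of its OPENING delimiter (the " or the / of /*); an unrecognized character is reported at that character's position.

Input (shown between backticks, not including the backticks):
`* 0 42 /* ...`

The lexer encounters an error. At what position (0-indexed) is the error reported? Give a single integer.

pos=0: emit STAR '*'
pos=2: emit NUM '0' (now at pos=3)
pos=4: emit NUM '42' (now at pos=6)
pos=7: enter COMMENT mode (saw '/*')
pos=7: ERROR — unterminated comment (reached EOF)

Answer: 7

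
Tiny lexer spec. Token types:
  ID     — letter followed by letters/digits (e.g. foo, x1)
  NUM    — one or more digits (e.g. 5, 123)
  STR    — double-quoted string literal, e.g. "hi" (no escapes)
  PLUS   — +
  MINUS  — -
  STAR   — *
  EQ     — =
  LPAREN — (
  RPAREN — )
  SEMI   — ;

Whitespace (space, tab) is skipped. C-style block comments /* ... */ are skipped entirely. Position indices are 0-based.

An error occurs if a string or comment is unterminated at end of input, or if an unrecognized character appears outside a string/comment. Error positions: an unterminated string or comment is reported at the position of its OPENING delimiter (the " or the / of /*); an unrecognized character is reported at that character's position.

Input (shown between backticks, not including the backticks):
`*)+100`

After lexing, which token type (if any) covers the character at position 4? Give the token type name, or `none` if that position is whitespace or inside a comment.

pos=0: emit STAR '*'
pos=1: emit RPAREN ')'
pos=2: emit PLUS '+'
pos=3: emit NUM '100' (now at pos=6)
DONE. 4 tokens: [STAR, RPAREN, PLUS, NUM]
Position 4: char is '0' -> NUM

Answer: NUM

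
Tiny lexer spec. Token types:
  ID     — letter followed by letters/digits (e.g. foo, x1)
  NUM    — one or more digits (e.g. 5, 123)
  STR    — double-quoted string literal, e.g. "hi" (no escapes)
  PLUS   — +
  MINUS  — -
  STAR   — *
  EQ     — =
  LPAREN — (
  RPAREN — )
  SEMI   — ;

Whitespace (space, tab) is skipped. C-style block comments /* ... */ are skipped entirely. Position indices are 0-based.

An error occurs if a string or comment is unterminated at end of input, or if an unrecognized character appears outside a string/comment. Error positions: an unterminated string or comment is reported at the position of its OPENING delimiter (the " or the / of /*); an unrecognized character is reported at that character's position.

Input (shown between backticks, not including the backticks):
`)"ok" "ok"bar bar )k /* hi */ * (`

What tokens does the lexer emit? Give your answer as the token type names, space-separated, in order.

pos=0: emit RPAREN ')'
pos=1: enter STRING mode
pos=1: emit STR "ok" (now at pos=5)
pos=6: enter STRING mode
pos=6: emit STR "ok" (now at pos=10)
pos=10: emit ID 'bar' (now at pos=13)
pos=14: emit ID 'bar' (now at pos=17)
pos=18: emit RPAREN ')'
pos=19: emit ID 'k' (now at pos=20)
pos=21: enter COMMENT mode (saw '/*')
exit COMMENT mode (now at pos=29)
pos=30: emit STAR '*'
pos=32: emit LPAREN '('
DONE. 9 tokens: [RPAREN, STR, STR, ID, ID, RPAREN, ID, STAR, LPAREN]

Answer: RPAREN STR STR ID ID RPAREN ID STAR LPAREN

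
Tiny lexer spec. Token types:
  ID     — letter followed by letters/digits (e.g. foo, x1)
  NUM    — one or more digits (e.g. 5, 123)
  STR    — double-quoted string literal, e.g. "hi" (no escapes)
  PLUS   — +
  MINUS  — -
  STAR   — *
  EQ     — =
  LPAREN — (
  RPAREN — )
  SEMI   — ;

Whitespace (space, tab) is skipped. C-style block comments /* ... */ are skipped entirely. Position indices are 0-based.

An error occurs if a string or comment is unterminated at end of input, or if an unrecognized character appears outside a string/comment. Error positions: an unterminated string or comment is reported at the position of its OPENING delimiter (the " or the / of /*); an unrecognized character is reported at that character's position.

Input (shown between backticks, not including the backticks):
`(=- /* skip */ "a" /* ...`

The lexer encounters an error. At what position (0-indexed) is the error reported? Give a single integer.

pos=0: emit LPAREN '('
pos=1: emit EQ '='
pos=2: emit MINUS '-'
pos=4: enter COMMENT mode (saw '/*')
exit COMMENT mode (now at pos=14)
pos=15: enter STRING mode
pos=15: emit STR "a" (now at pos=18)
pos=19: enter COMMENT mode (saw '/*')
pos=19: ERROR — unterminated comment (reached EOF)

Answer: 19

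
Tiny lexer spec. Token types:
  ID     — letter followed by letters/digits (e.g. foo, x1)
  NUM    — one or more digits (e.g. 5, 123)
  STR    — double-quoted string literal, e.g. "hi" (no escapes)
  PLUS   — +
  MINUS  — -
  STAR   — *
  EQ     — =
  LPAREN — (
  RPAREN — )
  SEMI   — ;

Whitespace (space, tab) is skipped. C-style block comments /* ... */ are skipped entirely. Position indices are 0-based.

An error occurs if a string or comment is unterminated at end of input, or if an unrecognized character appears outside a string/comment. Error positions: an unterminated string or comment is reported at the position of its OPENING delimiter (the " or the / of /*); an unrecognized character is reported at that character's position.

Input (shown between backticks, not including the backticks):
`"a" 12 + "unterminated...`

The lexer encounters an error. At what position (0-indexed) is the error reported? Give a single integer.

Answer: 9

Derivation:
pos=0: enter STRING mode
pos=0: emit STR "a" (now at pos=3)
pos=4: emit NUM '12' (now at pos=6)
pos=7: emit PLUS '+'
pos=9: enter STRING mode
pos=9: ERROR — unterminated string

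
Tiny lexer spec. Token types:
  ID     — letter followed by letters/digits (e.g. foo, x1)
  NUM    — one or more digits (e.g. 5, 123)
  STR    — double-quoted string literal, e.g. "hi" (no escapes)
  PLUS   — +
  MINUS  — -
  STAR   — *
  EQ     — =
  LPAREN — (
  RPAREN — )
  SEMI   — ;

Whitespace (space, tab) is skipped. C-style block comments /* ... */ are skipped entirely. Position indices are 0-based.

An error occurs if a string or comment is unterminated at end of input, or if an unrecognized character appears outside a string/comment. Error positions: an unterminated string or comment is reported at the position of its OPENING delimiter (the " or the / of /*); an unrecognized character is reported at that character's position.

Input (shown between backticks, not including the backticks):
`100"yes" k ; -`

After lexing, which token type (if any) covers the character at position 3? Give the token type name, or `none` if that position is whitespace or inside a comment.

pos=0: emit NUM '100' (now at pos=3)
pos=3: enter STRING mode
pos=3: emit STR "yes" (now at pos=8)
pos=9: emit ID 'k' (now at pos=10)
pos=11: emit SEMI ';'
pos=13: emit MINUS '-'
DONE. 5 tokens: [NUM, STR, ID, SEMI, MINUS]
Position 3: char is '"' -> STR

Answer: STR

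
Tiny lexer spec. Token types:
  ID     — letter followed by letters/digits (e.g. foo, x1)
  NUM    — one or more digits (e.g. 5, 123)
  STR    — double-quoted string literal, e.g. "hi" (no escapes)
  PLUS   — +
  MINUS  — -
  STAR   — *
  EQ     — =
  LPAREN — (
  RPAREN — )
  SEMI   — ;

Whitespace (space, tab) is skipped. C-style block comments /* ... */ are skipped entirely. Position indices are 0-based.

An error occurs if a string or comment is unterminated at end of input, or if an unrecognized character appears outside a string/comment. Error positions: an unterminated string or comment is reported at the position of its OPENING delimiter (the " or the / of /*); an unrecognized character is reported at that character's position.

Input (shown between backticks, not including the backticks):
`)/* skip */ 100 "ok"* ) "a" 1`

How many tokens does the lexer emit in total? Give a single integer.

Answer: 7

Derivation:
pos=0: emit RPAREN ')'
pos=1: enter COMMENT mode (saw '/*')
exit COMMENT mode (now at pos=11)
pos=12: emit NUM '100' (now at pos=15)
pos=16: enter STRING mode
pos=16: emit STR "ok" (now at pos=20)
pos=20: emit STAR '*'
pos=22: emit RPAREN ')'
pos=24: enter STRING mode
pos=24: emit STR "a" (now at pos=27)
pos=28: emit NUM '1' (now at pos=29)
DONE. 7 tokens: [RPAREN, NUM, STR, STAR, RPAREN, STR, NUM]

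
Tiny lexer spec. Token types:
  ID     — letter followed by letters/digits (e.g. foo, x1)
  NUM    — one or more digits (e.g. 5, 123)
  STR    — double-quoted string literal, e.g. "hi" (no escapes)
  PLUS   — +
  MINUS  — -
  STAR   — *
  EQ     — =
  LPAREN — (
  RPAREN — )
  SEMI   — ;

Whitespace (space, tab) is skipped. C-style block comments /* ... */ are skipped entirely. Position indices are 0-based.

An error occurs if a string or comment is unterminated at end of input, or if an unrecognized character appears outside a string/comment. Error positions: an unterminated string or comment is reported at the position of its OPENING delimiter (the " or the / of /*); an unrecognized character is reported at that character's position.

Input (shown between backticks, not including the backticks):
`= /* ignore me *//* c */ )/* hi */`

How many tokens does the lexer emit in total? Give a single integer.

pos=0: emit EQ '='
pos=2: enter COMMENT mode (saw '/*')
exit COMMENT mode (now at pos=17)
pos=17: enter COMMENT mode (saw '/*')
exit COMMENT mode (now at pos=24)
pos=25: emit RPAREN ')'
pos=26: enter COMMENT mode (saw '/*')
exit COMMENT mode (now at pos=34)
DONE. 2 tokens: [EQ, RPAREN]

Answer: 2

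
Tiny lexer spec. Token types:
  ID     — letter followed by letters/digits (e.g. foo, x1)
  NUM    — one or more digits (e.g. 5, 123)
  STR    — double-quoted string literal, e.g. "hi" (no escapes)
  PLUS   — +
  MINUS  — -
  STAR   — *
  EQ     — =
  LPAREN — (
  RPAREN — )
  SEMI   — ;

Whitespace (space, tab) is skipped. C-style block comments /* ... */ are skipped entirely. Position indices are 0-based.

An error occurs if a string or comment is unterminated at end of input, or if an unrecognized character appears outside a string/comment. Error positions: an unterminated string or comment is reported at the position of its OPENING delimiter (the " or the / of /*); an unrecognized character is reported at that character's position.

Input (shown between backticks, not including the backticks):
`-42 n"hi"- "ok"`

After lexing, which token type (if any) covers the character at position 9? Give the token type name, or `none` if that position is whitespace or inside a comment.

pos=0: emit MINUS '-'
pos=1: emit NUM '42' (now at pos=3)
pos=4: emit ID 'n' (now at pos=5)
pos=5: enter STRING mode
pos=5: emit STR "hi" (now at pos=9)
pos=9: emit MINUS '-'
pos=11: enter STRING mode
pos=11: emit STR "ok" (now at pos=15)
DONE. 6 tokens: [MINUS, NUM, ID, STR, MINUS, STR]
Position 9: char is '-' -> MINUS

Answer: MINUS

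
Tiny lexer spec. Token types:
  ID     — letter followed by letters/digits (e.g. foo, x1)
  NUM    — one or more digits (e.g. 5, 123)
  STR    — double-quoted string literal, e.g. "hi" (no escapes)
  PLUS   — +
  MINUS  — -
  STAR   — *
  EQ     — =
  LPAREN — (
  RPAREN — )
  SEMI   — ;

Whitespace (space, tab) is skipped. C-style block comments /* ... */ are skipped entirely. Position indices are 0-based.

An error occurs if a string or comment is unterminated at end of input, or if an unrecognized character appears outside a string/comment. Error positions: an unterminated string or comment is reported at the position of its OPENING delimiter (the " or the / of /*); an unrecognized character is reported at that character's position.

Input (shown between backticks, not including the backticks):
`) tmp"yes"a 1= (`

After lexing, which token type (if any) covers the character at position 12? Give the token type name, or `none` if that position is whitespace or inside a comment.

Answer: NUM

Derivation:
pos=0: emit RPAREN ')'
pos=2: emit ID 'tmp' (now at pos=5)
pos=5: enter STRING mode
pos=5: emit STR "yes" (now at pos=10)
pos=10: emit ID 'a' (now at pos=11)
pos=12: emit NUM '1' (now at pos=13)
pos=13: emit EQ '='
pos=15: emit LPAREN '('
DONE. 7 tokens: [RPAREN, ID, STR, ID, NUM, EQ, LPAREN]
Position 12: char is '1' -> NUM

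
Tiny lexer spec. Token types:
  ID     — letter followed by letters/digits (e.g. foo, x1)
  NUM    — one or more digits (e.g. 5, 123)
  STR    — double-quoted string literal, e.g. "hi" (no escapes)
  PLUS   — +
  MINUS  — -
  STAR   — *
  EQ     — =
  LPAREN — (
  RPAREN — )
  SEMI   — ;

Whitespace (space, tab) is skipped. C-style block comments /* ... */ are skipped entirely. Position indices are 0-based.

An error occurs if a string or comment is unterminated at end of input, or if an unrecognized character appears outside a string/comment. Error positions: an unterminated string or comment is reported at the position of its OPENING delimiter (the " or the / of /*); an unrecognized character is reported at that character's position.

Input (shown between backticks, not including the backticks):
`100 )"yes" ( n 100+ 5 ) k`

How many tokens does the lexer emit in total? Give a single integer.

Answer: 10

Derivation:
pos=0: emit NUM '100' (now at pos=3)
pos=4: emit RPAREN ')'
pos=5: enter STRING mode
pos=5: emit STR "yes" (now at pos=10)
pos=11: emit LPAREN '('
pos=13: emit ID 'n' (now at pos=14)
pos=15: emit NUM '100' (now at pos=18)
pos=18: emit PLUS '+'
pos=20: emit NUM '5' (now at pos=21)
pos=22: emit RPAREN ')'
pos=24: emit ID 'k' (now at pos=25)
DONE. 10 tokens: [NUM, RPAREN, STR, LPAREN, ID, NUM, PLUS, NUM, RPAREN, ID]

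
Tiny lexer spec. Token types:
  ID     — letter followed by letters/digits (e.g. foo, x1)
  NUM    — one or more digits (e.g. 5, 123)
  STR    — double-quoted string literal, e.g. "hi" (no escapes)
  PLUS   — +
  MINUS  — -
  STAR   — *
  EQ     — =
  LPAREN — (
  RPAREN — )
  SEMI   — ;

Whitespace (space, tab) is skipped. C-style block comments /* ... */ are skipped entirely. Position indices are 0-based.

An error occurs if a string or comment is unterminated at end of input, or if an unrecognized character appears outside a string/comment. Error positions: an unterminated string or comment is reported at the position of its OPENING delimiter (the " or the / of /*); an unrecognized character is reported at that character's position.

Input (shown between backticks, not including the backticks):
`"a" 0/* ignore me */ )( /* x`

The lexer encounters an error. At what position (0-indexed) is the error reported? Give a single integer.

Answer: 24

Derivation:
pos=0: enter STRING mode
pos=0: emit STR "a" (now at pos=3)
pos=4: emit NUM '0' (now at pos=5)
pos=5: enter COMMENT mode (saw '/*')
exit COMMENT mode (now at pos=20)
pos=21: emit RPAREN ')'
pos=22: emit LPAREN '('
pos=24: enter COMMENT mode (saw '/*')
pos=24: ERROR — unterminated comment (reached EOF)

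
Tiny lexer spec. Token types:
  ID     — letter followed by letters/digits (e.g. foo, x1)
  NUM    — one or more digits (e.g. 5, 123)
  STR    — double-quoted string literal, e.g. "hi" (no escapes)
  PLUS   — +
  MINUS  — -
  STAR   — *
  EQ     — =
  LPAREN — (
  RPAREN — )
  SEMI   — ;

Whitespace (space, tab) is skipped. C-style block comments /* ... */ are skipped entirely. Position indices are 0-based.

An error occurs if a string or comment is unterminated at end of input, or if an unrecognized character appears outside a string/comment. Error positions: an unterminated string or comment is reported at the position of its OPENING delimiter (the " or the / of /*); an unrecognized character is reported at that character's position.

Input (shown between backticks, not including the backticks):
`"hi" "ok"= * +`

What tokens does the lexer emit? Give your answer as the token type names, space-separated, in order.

Answer: STR STR EQ STAR PLUS

Derivation:
pos=0: enter STRING mode
pos=0: emit STR "hi" (now at pos=4)
pos=5: enter STRING mode
pos=5: emit STR "ok" (now at pos=9)
pos=9: emit EQ '='
pos=11: emit STAR '*'
pos=13: emit PLUS '+'
DONE. 5 tokens: [STR, STR, EQ, STAR, PLUS]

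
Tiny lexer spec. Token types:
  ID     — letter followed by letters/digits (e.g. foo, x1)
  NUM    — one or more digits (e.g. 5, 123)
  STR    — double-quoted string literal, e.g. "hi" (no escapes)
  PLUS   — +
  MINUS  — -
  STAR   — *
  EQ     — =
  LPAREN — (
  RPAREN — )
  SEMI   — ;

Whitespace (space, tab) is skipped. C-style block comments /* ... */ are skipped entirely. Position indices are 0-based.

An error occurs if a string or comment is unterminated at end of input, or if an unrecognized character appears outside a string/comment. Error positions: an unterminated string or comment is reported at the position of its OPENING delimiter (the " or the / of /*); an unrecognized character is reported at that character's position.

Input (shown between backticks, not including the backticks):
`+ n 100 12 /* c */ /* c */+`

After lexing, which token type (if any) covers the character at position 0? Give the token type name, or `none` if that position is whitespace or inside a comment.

pos=0: emit PLUS '+'
pos=2: emit ID 'n' (now at pos=3)
pos=4: emit NUM '100' (now at pos=7)
pos=8: emit NUM '12' (now at pos=10)
pos=11: enter COMMENT mode (saw '/*')
exit COMMENT mode (now at pos=18)
pos=19: enter COMMENT mode (saw '/*')
exit COMMENT mode (now at pos=26)
pos=26: emit PLUS '+'
DONE. 5 tokens: [PLUS, ID, NUM, NUM, PLUS]
Position 0: char is '+' -> PLUS

Answer: PLUS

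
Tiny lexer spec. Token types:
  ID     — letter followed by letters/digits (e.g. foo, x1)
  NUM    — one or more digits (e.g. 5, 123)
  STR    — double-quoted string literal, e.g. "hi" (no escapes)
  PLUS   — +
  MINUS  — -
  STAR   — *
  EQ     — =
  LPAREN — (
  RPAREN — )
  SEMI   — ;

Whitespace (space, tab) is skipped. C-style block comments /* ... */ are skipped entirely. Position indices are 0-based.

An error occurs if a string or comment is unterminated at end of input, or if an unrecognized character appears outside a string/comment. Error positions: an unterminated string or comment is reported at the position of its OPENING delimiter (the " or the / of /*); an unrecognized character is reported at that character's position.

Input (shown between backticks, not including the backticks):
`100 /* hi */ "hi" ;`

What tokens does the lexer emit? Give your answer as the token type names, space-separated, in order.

pos=0: emit NUM '100' (now at pos=3)
pos=4: enter COMMENT mode (saw '/*')
exit COMMENT mode (now at pos=12)
pos=13: enter STRING mode
pos=13: emit STR "hi" (now at pos=17)
pos=18: emit SEMI ';'
DONE. 3 tokens: [NUM, STR, SEMI]

Answer: NUM STR SEMI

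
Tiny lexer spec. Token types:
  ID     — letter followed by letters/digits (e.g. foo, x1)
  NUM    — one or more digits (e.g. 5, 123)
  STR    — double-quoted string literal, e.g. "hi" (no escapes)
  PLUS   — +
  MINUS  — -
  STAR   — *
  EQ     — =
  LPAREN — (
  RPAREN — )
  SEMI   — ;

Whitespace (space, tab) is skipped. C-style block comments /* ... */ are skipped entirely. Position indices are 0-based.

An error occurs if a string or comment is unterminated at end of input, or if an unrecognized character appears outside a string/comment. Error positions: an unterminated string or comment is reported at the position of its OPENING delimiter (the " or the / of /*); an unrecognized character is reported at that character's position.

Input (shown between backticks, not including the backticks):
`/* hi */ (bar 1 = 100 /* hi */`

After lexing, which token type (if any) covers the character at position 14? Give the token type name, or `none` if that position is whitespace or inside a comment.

pos=0: enter COMMENT mode (saw '/*')
exit COMMENT mode (now at pos=8)
pos=9: emit LPAREN '('
pos=10: emit ID 'bar' (now at pos=13)
pos=14: emit NUM '1' (now at pos=15)
pos=16: emit EQ '='
pos=18: emit NUM '100' (now at pos=21)
pos=22: enter COMMENT mode (saw '/*')
exit COMMENT mode (now at pos=30)
DONE. 5 tokens: [LPAREN, ID, NUM, EQ, NUM]
Position 14: char is '1' -> NUM

Answer: NUM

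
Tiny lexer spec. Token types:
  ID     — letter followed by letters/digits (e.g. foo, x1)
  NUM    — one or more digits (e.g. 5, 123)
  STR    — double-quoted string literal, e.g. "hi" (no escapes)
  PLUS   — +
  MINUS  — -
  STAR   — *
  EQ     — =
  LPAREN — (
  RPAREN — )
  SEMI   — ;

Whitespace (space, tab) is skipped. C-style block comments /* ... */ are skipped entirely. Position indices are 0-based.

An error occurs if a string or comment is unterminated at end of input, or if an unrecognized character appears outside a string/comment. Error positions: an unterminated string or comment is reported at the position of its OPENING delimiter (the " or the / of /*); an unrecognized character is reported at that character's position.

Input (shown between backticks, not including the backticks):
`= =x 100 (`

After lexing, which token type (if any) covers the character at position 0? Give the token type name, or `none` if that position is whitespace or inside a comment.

Answer: EQ

Derivation:
pos=0: emit EQ '='
pos=2: emit EQ '='
pos=3: emit ID 'x' (now at pos=4)
pos=5: emit NUM '100' (now at pos=8)
pos=9: emit LPAREN '('
DONE. 5 tokens: [EQ, EQ, ID, NUM, LPAREN]
Position 0: char is '=' -> EQ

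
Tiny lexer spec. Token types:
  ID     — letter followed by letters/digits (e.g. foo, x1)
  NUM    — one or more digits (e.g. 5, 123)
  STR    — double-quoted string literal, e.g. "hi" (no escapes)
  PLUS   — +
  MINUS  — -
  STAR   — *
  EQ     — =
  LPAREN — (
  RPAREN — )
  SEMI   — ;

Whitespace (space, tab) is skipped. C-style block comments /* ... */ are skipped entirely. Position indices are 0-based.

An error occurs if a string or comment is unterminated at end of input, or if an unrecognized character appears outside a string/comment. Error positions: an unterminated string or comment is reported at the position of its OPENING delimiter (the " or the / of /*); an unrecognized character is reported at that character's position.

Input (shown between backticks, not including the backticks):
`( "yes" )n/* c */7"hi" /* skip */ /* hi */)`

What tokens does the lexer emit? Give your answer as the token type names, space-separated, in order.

pos=0: emit LPAREN '('
pos=2: enter STRING mode
pos=2: emit STR "yes" (now at pos=7)
pos=8: emit RPAREN ')'
pos=9: emit ID 'n' (now at pos=10)
pos=10: enter COMMENT mode (saw '/*')
exit COMMENT mode (now at pos=17)
pos=17: emit NUM '7' (now at pos=18)
pos=18: enter STRING mode
pos=18: emit STR "hi" (now at pos=22)
pos=23: enter COMMENT mode (saw '/*')
exit COMMENT mode (now at pos=33)
pos=34: enter COMMENT mode (saw '/*')
exit COMMENT mode (now at pos=42)
pos=42: emit RPAREN ')'
DONE. 7 tokens: [LPAREN, STR, RPAREN, ID, NUM, STR, RPAREN]

Answer: LPAREN STR RPAREN ID NUM STR RPAREN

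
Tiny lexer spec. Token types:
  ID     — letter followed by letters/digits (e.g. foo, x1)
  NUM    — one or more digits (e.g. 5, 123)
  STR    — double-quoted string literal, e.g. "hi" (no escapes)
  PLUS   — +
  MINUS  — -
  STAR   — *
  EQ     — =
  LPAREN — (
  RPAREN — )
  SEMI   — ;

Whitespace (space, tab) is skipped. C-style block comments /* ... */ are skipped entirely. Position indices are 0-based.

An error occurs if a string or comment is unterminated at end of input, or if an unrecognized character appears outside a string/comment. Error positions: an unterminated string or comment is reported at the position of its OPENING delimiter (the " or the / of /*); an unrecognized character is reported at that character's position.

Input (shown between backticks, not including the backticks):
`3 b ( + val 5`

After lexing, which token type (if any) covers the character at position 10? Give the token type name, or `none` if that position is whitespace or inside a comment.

Answer: ID

Derivation:
pos=0: emit NUM '3' (now at pos=1)
pos=2: emit ID 'b' (now at pos=3)
pos=4: emit LPAREN '('
pos=6: emit PLUS '+'
pos=8: emit ID 'val' (now at pos=11)
pos=12: emit NUM '5' (now at pos=13)
DONE. 6 tokens: [NUM, ID, LPAREN, PLUS, ID, NUM]
Position 10: char is 'l' -> ID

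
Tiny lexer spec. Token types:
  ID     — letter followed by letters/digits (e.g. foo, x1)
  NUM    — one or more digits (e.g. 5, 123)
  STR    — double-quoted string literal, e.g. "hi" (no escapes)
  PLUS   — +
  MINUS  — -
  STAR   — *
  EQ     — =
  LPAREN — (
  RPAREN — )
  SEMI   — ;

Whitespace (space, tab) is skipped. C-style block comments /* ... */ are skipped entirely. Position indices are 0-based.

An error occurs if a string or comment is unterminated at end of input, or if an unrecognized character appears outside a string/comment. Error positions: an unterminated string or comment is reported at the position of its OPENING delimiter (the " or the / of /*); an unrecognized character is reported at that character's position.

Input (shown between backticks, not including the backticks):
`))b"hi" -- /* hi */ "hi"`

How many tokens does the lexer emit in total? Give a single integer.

Answer: 7

Derivation:
pos=0: emit RPAREN ')'
pos=1: emit RPAREN ')'
pos=2: emit ID 'b' (now at pos=3)
pos=3: enter STRING mode
pos=3: emit STR "hi" (now at pos=7)
pos=8: emit MINUS '-'
pos=9: emit MINUS '-'
pos=11: enter COMMENT mode (saw '/*')
exit COMMENT mode (now at pos=19)
pos=20: enter STRING mode
pos=20: emit STR "hi" (now at pos=24)
DONE. 7 tokens: [RPAREN, RPAREN, ID, STR, MINUS, MINUS, STR]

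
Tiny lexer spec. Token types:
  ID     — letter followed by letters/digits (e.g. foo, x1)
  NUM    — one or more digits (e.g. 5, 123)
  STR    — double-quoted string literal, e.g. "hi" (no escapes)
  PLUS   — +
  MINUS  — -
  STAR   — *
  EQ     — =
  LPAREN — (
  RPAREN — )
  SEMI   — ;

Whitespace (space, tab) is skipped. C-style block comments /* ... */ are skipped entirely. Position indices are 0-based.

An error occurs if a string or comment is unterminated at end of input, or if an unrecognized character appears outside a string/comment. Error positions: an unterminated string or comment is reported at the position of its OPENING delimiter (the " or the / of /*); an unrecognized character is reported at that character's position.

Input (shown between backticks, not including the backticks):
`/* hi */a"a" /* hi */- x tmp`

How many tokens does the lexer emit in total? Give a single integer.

Answer: 5

Derivation:
pos=0: enter COMMENT mode (saw '/*')
exit COMMENT mode (now at pos=8)
pos=8: emit ID 'a' (now at pos=9)
pos=9: enter STRING mode
pos=9: emit STR "a" (now at pos=12)
pos=13: enter COMMENT mode (saw '/*')
exit COMMENT mode (now at pos=21)
pos=21: emit MINUS '-'
pos=23: emit ID 'x' (now at pos=24)
pos=25: emit ID 'tmp' (now at pos=28)
DONE. 5 tokens: [ID, STR, MINUS, ID, ID]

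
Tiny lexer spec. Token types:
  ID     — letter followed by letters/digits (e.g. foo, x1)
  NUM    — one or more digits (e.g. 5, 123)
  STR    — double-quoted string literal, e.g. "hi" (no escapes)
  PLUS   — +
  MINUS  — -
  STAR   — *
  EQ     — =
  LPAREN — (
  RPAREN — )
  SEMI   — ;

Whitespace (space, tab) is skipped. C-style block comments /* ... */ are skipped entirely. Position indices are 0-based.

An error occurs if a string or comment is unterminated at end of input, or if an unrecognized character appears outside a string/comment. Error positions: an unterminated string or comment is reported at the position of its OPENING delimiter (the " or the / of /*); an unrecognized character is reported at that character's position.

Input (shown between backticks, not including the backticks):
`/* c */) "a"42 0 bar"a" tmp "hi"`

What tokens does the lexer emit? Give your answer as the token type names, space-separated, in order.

pos=0: enter COMMENT mode (saw '/*')
exit COMMENT mode (now at pos=7)
pos=7: emit RPAREN ')'
pos=9: enter STRING mode
pos=9: emit STR "a" (now at pos=12)
pos=12: emit NUM '42' (now at pos=14)
pos=15: emit NUM '0' (now at pos=16)
pos=17: emit ID 'bar' (now at pos=20)
pos=20: enter STRING mode
pos=20: emit STR "a" (now at pos=23)
pos=24: emit ID 'tmp' (now at pos=27)
pos=28: enter STRING mode
pos=28: emit STR "hi" (now at pos=32)
DONE. 8 tokens: [RPAREN, STR, NUM, NUM, ID, STR, ID, STR]

Answer: RPAREN STR NUM NUM ID STR ID STR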